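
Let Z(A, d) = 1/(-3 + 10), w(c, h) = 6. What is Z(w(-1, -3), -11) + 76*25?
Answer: 13301/7 ≈ 1900.1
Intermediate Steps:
Z(A, d) = ⅐ (Z(A, d) = 1/7 = ⅐)
Z(w(-1, -3), -11) + 76*25 = ⅐ + 76*25 = ⅐ + 1900 = 13301/7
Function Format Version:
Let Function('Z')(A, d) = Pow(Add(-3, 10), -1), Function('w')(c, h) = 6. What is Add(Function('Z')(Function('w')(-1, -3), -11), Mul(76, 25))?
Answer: Rational(13301, 7) ≈ 1900.1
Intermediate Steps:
Function('Z')(A, d) = Rational(1, 7) (Function('Z')(A, d) = Pow(7, -1) = Rational(1, 7))
Add(Function('Z')(Function('w')(-1, -3), -11), Mul(76, 25)) = Add(Rational(1, 7), Mul(76, 25)) = Add(Rational(1, 7), 1900) = Rational(13301, 7)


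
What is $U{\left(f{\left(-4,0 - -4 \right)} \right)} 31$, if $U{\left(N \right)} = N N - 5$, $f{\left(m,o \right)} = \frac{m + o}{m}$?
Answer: $-155$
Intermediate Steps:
$f{\left(m,o \right)} = \frac{m + o}{m}$
$U{\left(N \right)} = -5 + N^{2}$ ($U{\left(N \right)} = N^{2} - 5 = -5 + N^{2}$)
$U{\left(f{\left(-4,0 - -4 \right)} \right)} 31 = \left(-5 + \left(\frac{-4 + \left(0 - -4\right)}{-4}\right)^{2}\right) 31 = \left(-5 + \left(- \frac{-4 + \left(0 + 4\right)}{4}\right)^{2}\right) 31 = \left(-5 + \left(- \frac{-4 + 4}{4}\right)^{2}\right) 31 = \left(-5 + \left(\left(- \frac{1}{4}\right) 0\right)^{2}\right) 31 = \left(-5 + 0^{2}\right) 31 = \left(-5 + 0\right) 31 = \left(-5\right) 31 = -155$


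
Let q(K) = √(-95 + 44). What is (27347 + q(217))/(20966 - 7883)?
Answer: 27347/13083 + I*√51/13083 ≈ 2.0903 + 0.00054586*I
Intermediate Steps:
q(K) = I*√51 (q(K) = √(-51) = I*√51)
(27347 + q(217))/(20966 - 7883) = (27347 + I*√51)/(20966 - 7883) = (27347 + I*√51)/13083 = (27347 + I*√51)*(1/13083) = 27347/13083 + I*√51/13083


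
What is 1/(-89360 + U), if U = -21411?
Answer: -1/110771 ≈ -9.0276e-6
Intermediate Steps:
1/(-89360 + U) = 1/(-89360 - 21411) = 1/(-110771) = -1/110771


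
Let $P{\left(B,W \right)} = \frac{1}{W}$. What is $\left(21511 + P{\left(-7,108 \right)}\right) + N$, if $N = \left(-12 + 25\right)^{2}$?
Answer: $\frac{2341441}{108} \approx 21680.0$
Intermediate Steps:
$N = 169$ ($N = 13^{2} = 169$)
$\left(21511 + P{\left(-7,108 \right)}\right) + N = \left(21511 + \frac{1}{108}\right) + 169 = \frac{2323189}{108} + 169 = \frac{2341441}{108}$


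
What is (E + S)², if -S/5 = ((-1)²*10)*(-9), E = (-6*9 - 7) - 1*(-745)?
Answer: 1285956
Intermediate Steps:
E = 684 (E = (-54 - 7) + 745 = -61 + 745 = 684)
S = 450 (S = -5*(-1)²*10*(-9) = -5*1*10*(-9) = -50*(-9) = -5*(-90) = 450)
(E + S)² = (684 + 450)² = 1134² = 1285956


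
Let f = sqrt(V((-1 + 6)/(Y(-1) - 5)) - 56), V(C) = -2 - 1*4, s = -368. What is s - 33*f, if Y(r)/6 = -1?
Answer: -368 - 33*I*sqrt(62) ≈ -368.0 - 259.84*I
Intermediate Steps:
Y(r) = -6 (Y(r) = 6*(-1) = -6)
V(C) = -6 (V(C) = -2 - 4 = -6)
f = I*sqrt(62) (f = sqrt(-6 - 56) = sqrt(-62) = I*sqrt(62) ≈ 7.874*I)
s - 33*f = -368 - 33*I*sqrt(62)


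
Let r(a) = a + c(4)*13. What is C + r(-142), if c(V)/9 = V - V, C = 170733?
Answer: 170591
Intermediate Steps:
c(V) = 0 (c(V) = 9*(V - V) = 9*0 = 0)
r(a) = a (r(a) = a + 0*13 = a + 0 = a)
C + r(-142) = 170733 - 142 = 170591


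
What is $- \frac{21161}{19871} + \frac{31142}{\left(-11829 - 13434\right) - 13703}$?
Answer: $- \frac{721691104}{387146693} \approx -1.8641$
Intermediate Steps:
$- \frac{21161}{19871} + \frac{31142}{\left(-11829 - 13434\right) - 13703} = \left(-21161\right) \frac{1}{19871} + \frac{31142}{-25263 - 13703} = - \frac{21161}{19871} + \frac{31142}{-38966} = - \frac{21161}{19871} + 31142 \left(- \frac{1}{38966}\right) = - \frac{21161}{19871} - \frac{15571}{19483} = - \frac{721691104}{387146693}$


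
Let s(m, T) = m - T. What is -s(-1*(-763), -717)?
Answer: -1480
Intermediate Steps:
-s(-1*(-763), -717) = -(-1*(-763) - 1*(-717)) = -(763 + 717) = -1*1480 = -1480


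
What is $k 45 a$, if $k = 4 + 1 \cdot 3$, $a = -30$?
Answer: $-9450$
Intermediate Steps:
$k = 7$ ($k = 4 + 3 = 7$)
$k 45 a = 7 \cdot 45 \left(-30\right) = 315 \left(-30\right) = -9450$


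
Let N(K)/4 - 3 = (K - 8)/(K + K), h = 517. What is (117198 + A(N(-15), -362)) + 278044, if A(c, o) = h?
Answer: 395759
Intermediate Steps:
N(K) = 12 + 2*(-8 + K)/K (N(K) = 12 + 4*((K - 8)/(K + K)) = 12 + 4*((-8 + K)/((2*K))) = 12 + 4*((-8 + K)*(1/(2*K))) = 12 + 4*((-8 + K)/(2*K)) = 12 + 2*(-8 + K)/K)
A(c, o) = 517
(117198 + A(N(-15), -362)) + 278044 = (117198 + 517) + 278044 = 117715 + 278044 = 395759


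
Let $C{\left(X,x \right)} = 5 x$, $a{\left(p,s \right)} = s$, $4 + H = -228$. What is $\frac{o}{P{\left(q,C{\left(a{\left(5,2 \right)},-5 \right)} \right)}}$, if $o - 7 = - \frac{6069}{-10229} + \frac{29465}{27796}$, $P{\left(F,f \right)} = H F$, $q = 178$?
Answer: $- \frac{2460368397}{11741496928064} \approx -0.00020954$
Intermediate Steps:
$H = -232$ ($H = -4 - 228 = -232$)
$P{\left(F,f \right)} = - 232 F$
$o = \frac{2460368397}{284325284}$ ($o = 7 + \left(- \frac{6069}{-10229} + \frac{29465}{27796}\right) = 7 + \left(\left(-6069\right) \left(- \frac{1}{10229}\right) + 29465 \cdot \frac{1}{27796}\right) = 7 + \left(\frac{6069}{10229} + \frac{29465}{27796}\right) = 7 + \frac{470091409}{284325284} = \frac{2460368397}{284325284} \approx 8.6534$)
$\frac{o}{P{\left(q,C{\left(a{\left(5,2 \right)},-5 \right)} \right)}} = \frac{2460368397}{284325284 \left(\left(-232\right) 178\right)} = \frac{2460368397}{284325284 \left(-41296\right)} = \frac{2460368397}{284325284} \left(- \frac{1}{41296}\right) = - \frac{2460368397}{11741496928064}$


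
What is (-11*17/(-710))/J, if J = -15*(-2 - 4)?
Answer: 187/63900 ≈ 0.0029264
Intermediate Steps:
J = 90 (J = -15*(-6) = 90)
(-11*17/(-710))/J = (-11*17/(-710))/90 = -187*(-1/710)*(1/90) = (187/710)*(1/90) = 187/63900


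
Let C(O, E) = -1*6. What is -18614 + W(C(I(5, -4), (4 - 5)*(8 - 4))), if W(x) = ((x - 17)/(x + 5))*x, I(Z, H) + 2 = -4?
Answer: -18752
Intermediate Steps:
I(Z, H) = -6 (I(Z, H) = -2 - 4 = -6)
C(O, E) = -6
W(x) = x*(-17 + x)/(5 + x) (W(x) = ((-17 + x)/(5 + x))*x = x*(-17 + x)/(5 + x))
-18614 + W(C(I(5, -4), (4 - 5)*(8 - 4))) = -18614 - 6*(-17 - 6)/(5 - 6) = -18614 - 6*(-23)/(-1) = -18614 - 6*(-1)*(-23) = -18614 - 138 = -18752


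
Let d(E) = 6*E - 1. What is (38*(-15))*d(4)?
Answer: -13110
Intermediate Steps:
d(E) = -1 + 6*E
(38*(-15))*d(4) = (38*(-15))*(-1 + 6*4) = -570*(-1 + 24) = -570*23 = -13110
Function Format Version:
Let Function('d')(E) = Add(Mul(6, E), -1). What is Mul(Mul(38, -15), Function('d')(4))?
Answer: -13110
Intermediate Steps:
Function('d')(E) = Add(-1, Mul(6, E))
Mul(Mul(38, -15), Function('d')(4)) = Mul(Mul(38, -15), Add(-1, Mul(6, 4))) = Mul(-570, Add(-1, 24)) = Mul(-570, 23) = -13110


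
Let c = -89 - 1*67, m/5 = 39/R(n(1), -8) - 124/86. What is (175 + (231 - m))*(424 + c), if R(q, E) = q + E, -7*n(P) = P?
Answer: 95718076/817 ≈ 1.1716e+5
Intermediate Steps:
n(P) = -P/7
R(q, E) = E + q
m = -25455/817 (m = 5*(39/(-8 - 1/7*1) - 124/86) = 5*(39/(-8 - 1/7) - 124*1/86) = 5*(39/(-57/7) - 62/43) = 5*(39*(-7/57) - 62/43) = 5*(-91/19 - 62/43) = 5*(-5091/817) = -25455/817 ≈ -31.157)
c = -156 (c = -89 - 67 = -156)
(175 + (231 - m))*(424 + c) = (175 + (231 - 1*(-25455/817)))*(424 - 156) = (175 + (231 + 25455/817))*268 = (175 + 214182/817)*268 = (357157/817)*268 = 95718076/817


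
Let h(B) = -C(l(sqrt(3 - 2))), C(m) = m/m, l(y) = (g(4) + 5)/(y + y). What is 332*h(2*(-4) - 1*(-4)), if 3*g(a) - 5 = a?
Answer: -332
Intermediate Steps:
g(a) = 5/3 + a/3
l(y) = 4/y (l(y) = ((5/3 + (1/3)*4) + 5)/(y + y) = ((5/3 + 4/3) + 5)/((2*y)) = (3 + 5)*(1/(2*y)) = 8*(1/(2*y)) = 4/y)
C(m) = 1
h(B) = -1 (h(B) = -1*1 = -1)
332*h(2*(-4) - 1*(-4)) = 332*(-1) = -332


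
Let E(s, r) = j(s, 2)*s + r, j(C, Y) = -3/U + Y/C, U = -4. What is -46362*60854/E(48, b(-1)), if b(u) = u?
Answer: -2821313148/37 ≈ -7.6252e+7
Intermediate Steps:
j(C, Y) = ¾ + Y/C (j(C, Y) = -3/(-4) + Y/C = -3*(-¼) + Y/C = ¾ + Y/C)
E(s, r) = r + s*(¾ + 2/s) (E(s, r) = (¾ + 2/s)*s + r = s*(¾ + 2/s) + r = r + s*(¾ + 2/s))
-46362*60854/E(48, b(-1)) = -46362*60854/(2 - 1 + (¾)*48) = -46362*60854/(2 - 1 + 36) = -46362/(37*(1/60854)) = -46362/37/60854 = -46362*60854/37 = -2821313148/37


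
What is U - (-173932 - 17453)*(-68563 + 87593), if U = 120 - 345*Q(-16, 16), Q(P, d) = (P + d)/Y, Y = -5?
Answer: 3642056670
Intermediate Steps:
Q(P, d) = -P/5 - d/5 (Q(P, d) = (P + d)/(-5) = (P + d)*(-1/5) = -P/5 - d/5)
U = 120 (U = 120 - 345*(-1/5*(-16) - 1/5*16) = 120 - 345*(16/5 - 16/5) = 120 - 345*0 = 120 + 0 = 120)
U - (-173932 - 17453)*(-68563 + 87593) = 120 - (-173932 - 17453)*(-68563 + 87593) = 120 - (-191385)*19030 = 120 - 1*(-3642056550) = 120 + 3642056550 = 3642056670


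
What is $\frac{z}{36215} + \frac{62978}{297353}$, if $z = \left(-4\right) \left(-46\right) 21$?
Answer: $\frac{3429720262}{10768638895} \approx 0.31849$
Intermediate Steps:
$z = 3864$ ($z = 184 \cdot 21 = 3864$)
$\frac{z}{36215} + \frac{62978}{297353} = \frac{3864}{36215} + \frac{62978}{297353} = \frac{3429720262}{10768638895}$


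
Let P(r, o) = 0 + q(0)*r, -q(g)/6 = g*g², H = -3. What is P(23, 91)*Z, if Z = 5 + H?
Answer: 0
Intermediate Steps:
q(g) = -6*g³ (q(g) = -6*g*g² = -6*g³)
P(r, o) = 0 (P(r, o) = 0 + (-6*0³)*r = 0 + (-6*0)*r = 0 + 0*r = 0 + 0 = 0)
Z = 2 (Z = 5 - 3 = 2)
P(23, 91)*Z = 0*2 = 0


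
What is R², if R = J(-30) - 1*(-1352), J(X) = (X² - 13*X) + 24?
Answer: 7107556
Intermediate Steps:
J(X) = 24 + X² - 13*X
R = 2666 (R = (24 + (-30)² - 13*(-30)) - 1*(-1352) = (24 + 900 + 390) + 1352 = 1314 + 1352 = 2666)
R² = 2666² = 7107556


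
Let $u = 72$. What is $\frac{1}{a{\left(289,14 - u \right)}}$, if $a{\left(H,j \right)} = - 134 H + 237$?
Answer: $- \frac{1}{38489} \approx -2.5981 \cdot 10^{-5}$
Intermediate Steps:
$a{\left(H,j \right)} = 237 - 134 H$
$\frac{1}{a{\left(289,14 - u \right)}} = \frac{1}{237 - 38726} = \frac{1}{-38489} = - \frac{1}{38489}$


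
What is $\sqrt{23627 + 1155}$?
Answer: $\sqrt{24782} \approx 157.42$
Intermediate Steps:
$\sqrt{23627 + 1155} = \sqrt{24782}$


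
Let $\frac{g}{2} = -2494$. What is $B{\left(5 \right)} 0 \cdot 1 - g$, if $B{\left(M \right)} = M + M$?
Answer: $4988$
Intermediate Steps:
$B{\left(M \right)} = 2 M$
$g = -4988$ ($g = 2 \left(-2494\right) = -4988$)
$B{\left(5 \right)} 0 \cdot 1 - g = 2 \cdot 5 \cdot 0 \cdot 1 - -4988 = 10 \cdot 0 \cdot 1 + 4988 = 0 \cdot 1 + 4988 = 0 + 4988 = 4988$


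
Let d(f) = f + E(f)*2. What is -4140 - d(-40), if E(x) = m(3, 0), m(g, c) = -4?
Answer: -4092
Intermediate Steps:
E(x) = -4
d(f) = -8 + f (d(f) = f - 4*2 = f - 8 = -8 + f)
-4140 - d(-40) = -4140 - (-8 - 40) = -4140 - 1*(-48) = -4140 + 48 = -4092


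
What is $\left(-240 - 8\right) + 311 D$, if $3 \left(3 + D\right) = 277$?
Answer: $\frac{82604}{3} \approx 27535.0$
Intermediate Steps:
$D = \frac{268}{3}$ ($D = -3 + \frac{1}{3} \cdot 277 = -3 + \frac{277}{3} = \frac{268}{3} \approx 89.333$)
$\left(-240 - 8\right) + 311 D = \left(-240 - 8\right) + 311 \cdot \frac{268}{3} = \left(-240 - 8\right) + \frac{83348}{3} = -248 + \frac{83348}{3} = \frac{82604}{3}$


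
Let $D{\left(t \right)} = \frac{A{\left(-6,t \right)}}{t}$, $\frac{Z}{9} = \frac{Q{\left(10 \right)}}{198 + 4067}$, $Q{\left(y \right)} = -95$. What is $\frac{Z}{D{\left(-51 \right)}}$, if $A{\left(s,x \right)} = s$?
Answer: $- \frac{2907}{1706} \approx -1.704$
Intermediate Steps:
$Z = - \frac{171}{853}$ ($Z = 9 \left(- \frac{95}{198 + 4067}\right) = 9 \left(- \frac{95}{4265}\right) = 9 \left(\left(-95\right) \frac{1}{4265}\right) = 9 \left(- \frac{19}{853}\right) = - \frac{171}{853} \approx -0.20047$)
$D{\left(t \right)} = - \frac{6}{t}$
$\frac{Z}{D{\left(-51 \right)}} = - \frac{171}{853 \left(- \frac{6}{-51}\right)} = - \frac{171}{853 \left(\left(-6\right) \left(- \frac{1}{51}\right)\right)} = - \frac{171}{853 \cdot \frac{2}{17}} = \left(- \frac{171}{853}\right) \frac{17}{2} = - \frac{2907}{1706}$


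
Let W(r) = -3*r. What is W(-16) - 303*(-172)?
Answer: 52164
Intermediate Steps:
W(-16) - 303*(-172) = -3*(-16) - 303*(-172) = 48 + 52116 = 52164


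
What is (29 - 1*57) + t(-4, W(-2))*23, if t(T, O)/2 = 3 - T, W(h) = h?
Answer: 294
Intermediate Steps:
t(T, O) = 6 - 2*T (t(T, O) = 2*(3 - T) = 6 - 2*T)
(29 - 1*57) + t(-4, W(-2))*23 = (29 - 1*57) + (6 - 2*(-4))*23 = (29 - 57) + (6 + 8)*23 = -28 + 14*23 = -28 + 322 = 294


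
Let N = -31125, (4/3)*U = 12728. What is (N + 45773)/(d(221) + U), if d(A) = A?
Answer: 14648/9767 ≈ 1.4997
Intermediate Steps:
U = 9546 (U = (¾)*12728 = 9546)
(N + 45773)/(d(221) + U) = (-31125 + 45773)/(221 + 9546) = 14648/9767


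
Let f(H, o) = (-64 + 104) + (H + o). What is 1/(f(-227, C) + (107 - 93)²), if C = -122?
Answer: -1/113 ≈ -0.0088496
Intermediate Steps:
f(H, o) = 40 + H + o (f(H, o) = 40 + (H + o) = 40 + H + o)
1/(f(-227, C) + (107 - 93)²) = 1/((40 - 227 - 122) + (107 - 93)²) = 1/(-309 + 14²) = 1/(-309 + 196) = 1/(-113) = -1/113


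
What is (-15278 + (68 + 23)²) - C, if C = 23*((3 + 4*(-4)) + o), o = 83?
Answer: -8607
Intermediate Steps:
C = 1610 (C = 23*((3 + 4*(-4)) + 83) = 23*((3 - 16) + 83) = 23*(-13 + 83) = 23*70 = 1610)
(-15278 + (68 + 23)²) - C = (-15278 + (68 + 23)²) - 1*1610 = (-15278 + 91²) - 1610 = (-15278 + 8281) - 1610 = -6997 - 1610 = -8607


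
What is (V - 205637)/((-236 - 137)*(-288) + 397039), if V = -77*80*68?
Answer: -624517/504463 ≈ -1.2380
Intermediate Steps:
V = -418880 (V = -6160*68 = -418880)
(V - 205637)/((-236 - 137)*(-288) + 397039) = (-418880 - 205637)/((-236 - 137)*(-288) + 397039) = -624517/(-373*(-288) + 397039) = -624517/(107424 + 397039) = -624517/504463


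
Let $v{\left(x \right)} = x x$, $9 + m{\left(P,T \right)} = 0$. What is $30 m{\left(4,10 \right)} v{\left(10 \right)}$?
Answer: $-27000$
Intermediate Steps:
$m{\left(P,T \right)} = -9$ ($m{\left(P,T \right)} = -9 + 0 = -9$)
$v{\left(x \right)} = x^{2}$
$30 m{\left(4,10 \right)} v{\left(10 \right)} = 30 \left(-9\right) 10^{2} = \left(-270\right) 100 = -27000$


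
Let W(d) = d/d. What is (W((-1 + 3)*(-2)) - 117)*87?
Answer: -10092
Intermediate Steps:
W(d) = 1
(W((-1 + 3)*(-2)) - 117)*87 = (1 - 117)*87 = -116*87 = -10092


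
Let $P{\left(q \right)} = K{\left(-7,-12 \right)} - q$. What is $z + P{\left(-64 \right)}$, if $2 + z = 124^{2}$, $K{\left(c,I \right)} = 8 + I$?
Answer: $15434$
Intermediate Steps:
$z = 15374$ ($z = -2 + 124^{2} = -2 + 15376 = 15374$)
$P{\left(q \right)} = -4 - q$ ($P{\left(q \right)} = \left(8 - 12\right) - q = -4 - q$)
$z + P{\left(-64 \right)} = 15374 - -60 = 15374 + \left(-4 + 64\right) = 15374 + 60 = 15434$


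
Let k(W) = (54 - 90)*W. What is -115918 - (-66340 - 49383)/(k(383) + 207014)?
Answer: -22398255745/193226 ≈ -1.1592e+5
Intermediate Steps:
k(W) = -36*W
-115918 - (-66340 - 49383)/(k(383) + 207014) = -115918 - (-66340 - 49383)/(-36*383 + 207014) = -115918 - (-115723)/(-13788 + 207014) = -115918 - (-115723)/193226 = -115918 - 1*(-115723/193226) = -115918 + 115723/193226 = -22398255745/193226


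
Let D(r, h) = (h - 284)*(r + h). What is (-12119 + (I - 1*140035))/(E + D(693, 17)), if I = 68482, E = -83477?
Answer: 83672/273047 ≈ 0.30644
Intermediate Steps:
D(r, h) = (-284 + h)*(h + r)
(-12119 + (I - 1*140035))/(E + D(693, 17)) = (-12119 + (68482 - 1*140035))/(-83477 + (17² - 284*17 - 284*693 + 17*693)) = (-12119 + (68482 - 140035))/(-83477 + (289 - 4828 - 196812 + 11781)) = (-12119 - 71553)/(-83477 - 189570) = -83672/(-273047) = -83672*(-1/273047) = 83672/273047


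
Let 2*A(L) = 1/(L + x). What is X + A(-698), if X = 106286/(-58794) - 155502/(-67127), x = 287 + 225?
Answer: 123833527019/244693219956 ≈ 0.50608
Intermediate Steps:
x = 512
A(L) = 1/(2*(512 + L)) (A(L) = 1/(2*(L + 512)) = 1/(2*(512 + L)))
X = 1003962133/1973332419 (X = 106286*(-1/58794) - 155502*(-1/67127) = -53143/29397 + 155502/67127 = 1003962133/1973332419 ≈ 0.50877)
X + A(-698) = 1003962133/1973332419 + 1/(2*(512 - 698)) = 1003962133/1973332419 + (½)/(-186) = 1003962133/1973332419 + (½)*(-1/186) = 1003962133/1973332419 - 1/372 = 123833527019/244693219956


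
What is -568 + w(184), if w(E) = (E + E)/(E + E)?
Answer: -567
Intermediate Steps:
w(E) = 1 (w(E) = (2*E)/((2*E)) = (2*E)*(1/(2*E)) = 1)
-568 + w(184) = -568 + 1 = -567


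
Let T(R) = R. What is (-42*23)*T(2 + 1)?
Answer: -2898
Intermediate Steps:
(-42*23)*T(2 + 1) = (-42*23)*(2 + 1) = -966*3 = -2898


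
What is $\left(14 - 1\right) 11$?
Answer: $143$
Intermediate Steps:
$\left(14 - 1\right) 11 = 13 \cdot 11 = 143$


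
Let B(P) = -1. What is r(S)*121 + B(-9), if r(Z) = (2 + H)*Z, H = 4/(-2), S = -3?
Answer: -1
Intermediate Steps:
H = -2 (H = 4*(-1/2) = -2)
r(Z) = 0 (r(Z) = (2 - 2)*Z = 0*Z = 0)
r(S)*121 + B(-9) = 0*121 - 1 = 0 - 1 = -1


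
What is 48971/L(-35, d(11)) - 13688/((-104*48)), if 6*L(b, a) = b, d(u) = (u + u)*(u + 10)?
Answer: -183287539/21840 ≈ -8392.3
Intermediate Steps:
d(u) = 2*u*(10 + u) (d(u) = (2*u)*(10 + u) = 2*u*(10 + u))
L(b, a) = b/6
48971/L(-35, d(11)) - 13688/((-104*48)) = 48971/(((⅙)*(-35))) - 13688/((-104*48)) = 48971/(-35/6) - 13688/(-4992) = 48971*(-6/35) - 13688*(-1/4992) = -293826/35 + 1711/624 = -183287539/21840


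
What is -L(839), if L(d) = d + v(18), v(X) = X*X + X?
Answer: -1181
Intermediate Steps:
v(X) = X + X² (v(X) = X² + X = X + X²)
L(d) = 342 + d (L(d) = d + 18*(1 + 18) = d + 18*19 = d + 342 = 342 + d)
-L(839) = -(342 + 839) = -1*1181 = -1181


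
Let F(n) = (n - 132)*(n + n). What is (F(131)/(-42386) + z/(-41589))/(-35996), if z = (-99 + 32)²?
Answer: 44843609/15863359394646 ≈ 2.8269e-6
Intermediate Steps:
z = 4489 (z = (-67)² = 4489)
F(n) = 2*n*(-132 + n) (F(n) = (-132 + n)*(2*n) = 2*n*(-132 + n))
(F(131)/(-42386) + z/(-41589))/(-35996) = ((2*131*(-132 + 131))/(-42386) + 4489/(-41589))/(-35996) = ((2*131*(-1))*(-1/42386) + 4489*(-1/41589))*(-1/35996) = (-262*(-1/42386) - 4489/41589)*(-1/35996) = (131/21193 - 4489/41589)*(-1/35996) = -89687218/881395677*(-1/35996) = 44843609/15863359394646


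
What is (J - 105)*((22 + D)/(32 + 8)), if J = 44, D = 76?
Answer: -2989/20 ≈ -149.45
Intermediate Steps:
(J - 105)*((22 + D)/(32 + 8)) = (44 - 105)*((22 + 76)/(32 + 8)) = -5978/40 = -61*49/20 = -2989/20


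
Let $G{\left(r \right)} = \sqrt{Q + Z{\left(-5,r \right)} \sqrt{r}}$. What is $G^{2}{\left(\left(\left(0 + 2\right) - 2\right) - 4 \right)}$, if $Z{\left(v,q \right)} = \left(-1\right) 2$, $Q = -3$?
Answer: $\left(1 - 2 i\right)^{2} \approx -3.0 - 4.0 i$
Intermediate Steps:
$Z{\left(v,q \right)} = -2$
$G{\left(r \right)} = \sqrt{-3 - 2 \sqrt{r}}$
$G^{2}{\left(\left(\left(0 + 2\right) - 2\right) - 4 \right)} = \left(\sqrt{-3 - 2 \sqrt{\left(\left(0 + 2\right) - 2\right) - 4}}\right)^{2} = \left(\sqrt{-3 - 2 \sqrt{\left(2 - 2\right) - 4}}\right)^{2} = \left(\sqrt{-3 - 2 \sqrt{0 - 4}}\right)^{2} = \left(\sqrt{-3 - 2 \sqrt{-4}}\right)^{2} = \left(\sqrt{-3 - 2 \cdot 2 i}\right)^{2} = \left(\sqrt{-3 - 4 i}\right)^{2} = \left(1 - 2 i\right)^{2}$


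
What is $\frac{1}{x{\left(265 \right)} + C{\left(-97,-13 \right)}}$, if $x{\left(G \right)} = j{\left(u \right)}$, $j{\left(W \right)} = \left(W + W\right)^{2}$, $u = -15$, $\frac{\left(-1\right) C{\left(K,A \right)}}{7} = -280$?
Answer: $\frac{1}{2860} \approx 0.00034965$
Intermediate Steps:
$C{\left(K,A \right)} = 1960$ ($C{\left(K,A \right)} = \left(-7\right) \left(-280\right) = 1960$)
$j{\left(W \right)} = 4 W^{2}$ ($j{\left(W \right)} = \left(2 W\right)^{2} = 4 W^{2}$)
$x{\left(G \right)} = 900$ ($x{\left(G \right)} = 4 \left(-15\right)^{2} = 4 \cdot 225 = 900$)
$\frac{1}{x{\left(265 \right)} + C{\left(-97,-13 \right)}} = \frac{1}{900 + 1960} = \frac{1}{2860}$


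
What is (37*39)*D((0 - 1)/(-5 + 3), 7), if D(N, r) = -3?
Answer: -4329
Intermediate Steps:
(37*39)*D((0 - 1)/(-5 + 3), 7) = (37*39)*(-3) = 1443*(-3) = -4329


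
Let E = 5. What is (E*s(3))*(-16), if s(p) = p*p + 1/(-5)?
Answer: -704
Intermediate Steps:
s(p) = -1/5 + p**2 (s(p) = p**2 - 1/5 = -1/5 + p**2)
(E*s(3))*(-16) = (5*(-1/5 + 3**2))*(-16) = (5*(-1/5 + 9))*(-16) = (5*(44/5))*(-16) = 44*(-16) = -704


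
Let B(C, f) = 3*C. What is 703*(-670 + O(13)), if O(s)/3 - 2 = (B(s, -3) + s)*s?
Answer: 958892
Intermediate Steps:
O(s) = 6 + 12*s² (O(s) = 6 + 3*((3*s + s)*s) = 6 + 3*((4*s)*s) = 6 + 3*(4*s²) = 6 + 12*s²)
703*(-670 + O(13)) = 703*(-670 + (6 + 12*13²)) = 703*(-670 + (6 + 12*169)) = 703*(-670 + (6 + 2028)) = 703*(-670 + 2034) = 703*1364 = 958892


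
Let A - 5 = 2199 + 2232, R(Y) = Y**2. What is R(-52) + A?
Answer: 7140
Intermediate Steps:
A = 4436 (A = 5 + (2199 + 2232) = 5 + 4431 = 4436)
R(-52) + A = (-52)**2 + 4436 = 2704 + 4436 = 7140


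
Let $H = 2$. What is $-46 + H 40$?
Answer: $34$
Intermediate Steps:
$-46 + H 40 = -46 + 2 \cdot 40 = -46 + 80 = 34$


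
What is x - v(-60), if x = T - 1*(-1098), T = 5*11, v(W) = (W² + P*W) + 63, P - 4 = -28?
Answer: -3950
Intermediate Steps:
P = -24 (P = 4 - 28 = -24)
v(W) = 63 + W² - 24*W (v(W) = (W² - 24*W) + 63 = 63 + W² - 24*W)
T = 55
x = 1153 (x = 55 - 1*(-1098) = 55 + 1098 = 1153)
x - v(-60) = 1153 - (63 + (-60)² - 24*(-60)) = 1153 - (63 + 3600 + 1440) = 1153 - 1*5103 = 1153 - 5103 = -3950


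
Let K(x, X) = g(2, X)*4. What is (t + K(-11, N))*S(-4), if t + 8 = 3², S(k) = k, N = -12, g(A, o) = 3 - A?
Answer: -20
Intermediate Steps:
K(x, X) = 4 (K(x, X) = (3 - 1*2)*4 = (3 - 2)*4 = 1*4 = 4)
t = 1 (t = -8 + 3² = -8 + 9 = 1)
(t + K(-11, N))*S(-4) = (1 + 4)*(-4) = 5*(-4) = -20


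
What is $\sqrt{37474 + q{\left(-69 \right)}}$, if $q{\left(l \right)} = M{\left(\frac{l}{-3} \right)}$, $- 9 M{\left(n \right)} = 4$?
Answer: $\frac{\sqrt{337262}}{3} \approx 193.58$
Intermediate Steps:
$M{\left(n \right)} = - \frac{4}{9}$ ($M{\left(n \right)} = \left(- \frac{1}{9}\right) 4 = - \frac{4}{9}$)
$q{\left(l \right)} = - \frac{4}{9}$
$\sqrt{37474 + q{\left(-69 \right)}} = \sqrt{37474 - \frac{4}{9}} = \sqrt{\frac{337262}{9}} = \frac{\sqrt{337262}}{3}$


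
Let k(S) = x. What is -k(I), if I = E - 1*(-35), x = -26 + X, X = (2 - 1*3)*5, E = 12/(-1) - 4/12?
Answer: 31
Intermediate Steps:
E = -37/3 (E = 12*(-1) - 4*1/12 = -12 - ⅓ = -37/3 ≈ -12.333)
X = -5 (X = (2 - 3)*5 = -1*5 = -5)
x = -31 (x = -26 - 5 = -31)
I = 68/3 (I = -37/3 - 1*(-35) = -37/3 + 35 = 68/3 ≈ 22.667)
k(S) = -31
-k(I) = -1*(-31) = 31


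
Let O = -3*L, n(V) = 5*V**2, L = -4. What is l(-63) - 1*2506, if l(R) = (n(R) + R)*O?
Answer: 234878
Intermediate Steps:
O = 12 (O = -3*(-4) = 12)
l(R) = 12*R + 60*R**2 (l(R) = (5*R**2 + R)*12 = (R + 5*R**2)*12 = 12*R + 60*R**2)
l(-63) - 1*2506 = 12*(-63)*(1 + 5*(-63)) - 1*2506 = 12*(-63)*(1 - 315) - 2506 = 12*(-63)*(-314) - 2506 = 237384 - 2506 = 234878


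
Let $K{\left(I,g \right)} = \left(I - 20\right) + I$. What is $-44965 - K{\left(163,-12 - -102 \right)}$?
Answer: $-45271$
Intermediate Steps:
$K{\left(I,g \right)} = -20 + 2 I$ ($K{\left(I,g \right)} = \left(-20 + I\right) + I = -20 + 2 I$)
$-44965 - K{\left(163,-12 - -102 \right)} = -44965 - \left(-20 + 2 \cdot 163\right) = -44965 - \left(-20 + 326\right) = -44965 - 306 = -45271$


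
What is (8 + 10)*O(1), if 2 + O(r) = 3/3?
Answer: -18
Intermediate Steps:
O(r) = -1 (O(r) = -2 + 3/3 = -2 + 3*(1/3) = -2 + 1 = -1)
(8 + 10)*O(1) = (8 + 10)*(-1) = 18*(-1) = -18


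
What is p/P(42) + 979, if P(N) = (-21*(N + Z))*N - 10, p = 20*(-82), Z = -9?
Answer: 7126551/7279 ≈ 979.06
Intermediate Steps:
p = -1640
P(N) = -10 + N*(189 - 21*N) (P(N) = (-21*(N - 9))*N - 10 = (-21*(-9 + N))*N - 10 = (189 - 21*N)*N - 10 = N*(189 - 21*N) - 10 = -10 + N*(189 - 21*N))
p/P(42) + 979 = -1640/(-10 - 21*42² + 189*42) + 979 = -1640/(-10 - 21*1764 + 7938) + 979 = -1640/(-10 - 37044 + 7938) + 979 = -1640/(-29116) + 979 = -1640*(-1/29116) + 979 = 410/7279 + 979 = 7126551/7279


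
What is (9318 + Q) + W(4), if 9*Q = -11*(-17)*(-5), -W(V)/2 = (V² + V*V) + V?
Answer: 82279/9 ≈ 9142.1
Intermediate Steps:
W(V) = -4*V² - 2*V (W(V) = -2*((V² + V*V) + V) = -2*((V² + V²) + V) = -2*(2*V² + V) = -2*(V + 2*V²) = -4*V² - 2*V)
Q = -935/9 (Q = (-11*(-17)*(-5))/9 = (187*(-5))/9 = (⅑)*(-935) = -935/9 ≈ -103.89)
(9318 + Q) + W(4) = (9318 - 935/9) - 2*4*(1 + 2*4) = 82927/9 - 2*4*(1 + 8) = 82927/9 - 2*4*9 = 82927/9 - 72 = 82279/9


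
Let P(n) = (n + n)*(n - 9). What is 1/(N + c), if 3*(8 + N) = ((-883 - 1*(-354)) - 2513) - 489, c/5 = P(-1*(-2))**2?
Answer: 1/2735 ≈ 0.00036563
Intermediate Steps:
P(n) = 2*n*(-9 + n) (P(n) = (2*n)*(-9 + n) = 2*n*(-9 + n))
c = 3920 (c = 5*(2*(-1*(-2))*(-9 - 1*(-2)))**2 = 5*(2*2*(-9 + 2))**2 = 5*(2*2*(-7))**2 = 5*(-28)**2 = 5*784 = 3920)
N = -1185 (N = -8 + (((-883 - 1*(-354)) - 2513) - 489)/3 = -8 + (((-883 + 354) - 2513) - 489)/3 = -8 + ((-529 - 2513) - 489)/3 = -8 + (-3042 - 489)/3 = -8 + (1/3)*(-3531) = -8 - 1177 = -1185)
1/(N + c) = 1/(-1185 + 3920) = 1/2735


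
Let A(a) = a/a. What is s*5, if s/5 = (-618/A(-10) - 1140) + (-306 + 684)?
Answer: -34500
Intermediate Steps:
A(a) = 1
s = -6900 (s = 5*((-618/1 - 1140) + (-306 + 684)) = 5*((-618*1 - 1140) + 378) = 5*((-618 - 1140) + 378) = 5*(-1758 + 378) = 5*(-1380) = -6900)
s*5 = -6900*5 = -34500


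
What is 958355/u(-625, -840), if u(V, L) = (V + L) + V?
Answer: -191671/418 ≈ -458.54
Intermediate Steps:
u(V, L) = L + 2*V (u(V, L) = (L + V) + V = L + 2*V)
958355/u(-625, -840) = 958355/(-840 + 2*(-625)) = 958355/(-840 - 1250) = 958355/(-2090) = 958355*(-1/2090) = -191671/418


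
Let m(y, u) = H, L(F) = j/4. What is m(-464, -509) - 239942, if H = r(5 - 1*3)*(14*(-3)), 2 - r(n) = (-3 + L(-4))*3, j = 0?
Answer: -240404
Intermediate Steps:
L(F) = 0 (L(F) = 0/4 = 0*(1/4) = 0)
r(n) = 11 (r(n) = 2 - (-3 + 0)*3 = 2 - (-3)*3 = 2 - 1*(-9) = 2 + 9 = 11)
H = -462 (H = 11*(14*(-3)) = 11*(-42) = -462)
m(y, u) = -462
m(-464, -509) - 239942 = -462 - 239942 = -240404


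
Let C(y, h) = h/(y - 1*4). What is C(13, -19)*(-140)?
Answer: 2660/9 ≈ 295.56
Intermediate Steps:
C(y, h) = h/(-4 + y) (C(y, h) = h/(y - 4) = h/(-4 + y))
C(13, -19)*(-140) = -19/(-4 + 13)*(-140) = -19/9*(-140) = 2660/9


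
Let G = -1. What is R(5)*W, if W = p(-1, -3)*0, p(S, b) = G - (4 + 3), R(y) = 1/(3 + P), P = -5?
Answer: 0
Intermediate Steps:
R(y) = -1/2 (R(y) = 1/(3 - 5) = 1/(-2) = -1/2)
p(S, b) = -8 (p(S, b) = -1 - (4 + 3) = -1 - 1*7 = -1 - 7 = -8)
W = 0 (W = -8*0 = 0)
R(5)*W = -1/2*0 = 0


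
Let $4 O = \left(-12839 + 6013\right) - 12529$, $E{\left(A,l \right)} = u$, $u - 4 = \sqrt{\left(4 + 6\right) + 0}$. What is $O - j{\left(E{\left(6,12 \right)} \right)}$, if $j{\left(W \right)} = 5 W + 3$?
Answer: $- \frac{19447}{4} - 5 \sqrt{10} \approx -4877.6$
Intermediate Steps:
$u = 4 + \sqrt{10}$ ($u = 4 + \sqrt{\left(4 + 6\right) + 0} = 4 + \sqrt{10 + 0} = 4 + \sqrt{10} \approx 7.1623$)
$E{\left(A,l \right)} = 4 + \sqrt{10}$
$O = - \frac{19355}{4}$ ($O = \frac{\left(-12839 + 6013\right) - 12529}{4} = \frac{-6826 - 12529}{4} = \frac{1}{4} \left(-19355\right) = - \frac{19355}{4} \approx -4838.8$)
$j{\left(W \right)} = 3 + 5 W$
$O - j{\left(E{\left(6,12 \right)} \right)} = - \frac{19355}{4} - \left(3 + 5 \left(4 + \sqrt{10}\right)\right) = - \frac{19355}{4} - \left(3 + \left(20 + 5 \sqrt{10}\right)\right) = - \frac{19355}{4} - \left(23 + 5 \sqrt{10}\right) = - \frac{19447}{4} - 5 \sqrt{10}$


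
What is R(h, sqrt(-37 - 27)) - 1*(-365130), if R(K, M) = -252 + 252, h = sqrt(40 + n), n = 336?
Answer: 365130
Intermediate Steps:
h = 2*sqrt(94) (h = sqrt(40 + 336) = sqrt(376) = 2*sqrt(94) ≈ 19.391)
R(K, M) = 0
R(h, sqrt(-37 - 27)) - 1*(-365130) = 0 - 1*(-365130) = 0 + 365130 = 365130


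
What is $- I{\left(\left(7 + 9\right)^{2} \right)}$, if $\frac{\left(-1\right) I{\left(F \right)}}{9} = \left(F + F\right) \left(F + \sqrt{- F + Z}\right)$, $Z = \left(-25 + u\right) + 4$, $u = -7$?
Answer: $1179648 + 9216 i \sqrt{71} \approx 1.1796 \cdot 10^{6} + 77655.0 i$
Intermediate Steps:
$Z = -28$ ($Z = \left(-25 - 7\right) + 4 = -32 + 4 = -28$)
$I{\left(F \right)} = - 18 F \left(F + \sqrt{-28 - F}\right)$ ($I{\left(F \right)} = - 9 \left(F + F\right) \left(F + \sqrt{- F - 28}\right) = - 9 \cdot 2 F \left(F + \sqrt{-28 - F}\right) = - 18 F \left(F + \sqrt{-28 - F}\right)$)
$- I{\left(\left(7 + 9\right)^{2} \right)} = - \left(-18\right) \left(7 + 9\right)^{2} \left(\left(7 + 9\right)^{2} + \sqrt{-28 - \left(7 + 9\right)^{2}}\right) = - \left(-18\right) 16^{2} \left(16^{2} + \sqrt{-28 - 16^{2}}\right) = - \left(-18\right) 256 \left(256 + \sqrt{-28 - 256}\right) = - \left(-18\right) 256 \left(256 + \sqrt{-284}\right) = - \left(-18\right) 256 \left(256 + 2 i \sqrt{71}\right) = - (-1179648 - 9216 i \sqrt{71}) = 1179648 + 9216 i \sqrt{71}$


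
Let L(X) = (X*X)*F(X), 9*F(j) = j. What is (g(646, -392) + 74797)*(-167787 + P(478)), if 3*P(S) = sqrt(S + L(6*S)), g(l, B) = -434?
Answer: -12477144681 + 74363*sqrt(2621168926)/3 ≈ -1.1208e+10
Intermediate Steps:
F(j) = j/9
L(X) = X**3/9 (L(X) = (X*X)*(X/9) = X**2*(X/9) = X**3/9)
P(S) = sqrt(S + 24*S**3)/3 (P(S) = sqrt(S + (6*S)**3/9)/3 = sqrt(S + (216*S**3)/9)/3 = sqrt(S + 24*S**3)/3)
(g(646, -392) + 74797)*(-167787 + P(478)) = (-434 + 74797)*(-167787 + sqrt(478 + 24*478**3)/3) = 74363*(-167787 + sqrt(478 + 24*109215352)/3) = 74363*(-167787 + sqrt(478 + 2621168448)/3) = 74363*(-167787 + sqrt(2621168926)/3) = -12477144681 + 74363*sqrt(2621168926)/3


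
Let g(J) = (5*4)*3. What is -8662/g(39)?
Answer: -4331/30 ≈ -144.37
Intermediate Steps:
g(J) = 60 (g(J) = 20*3 = 60)
-8662/g(39) = -8662/60 = -8662*1/60 = -4331/30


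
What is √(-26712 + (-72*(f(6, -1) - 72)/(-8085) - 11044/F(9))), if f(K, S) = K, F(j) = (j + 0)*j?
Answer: 2*I*√666021355/315 ≈ 163.86*I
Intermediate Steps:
F(j) = j² (F(j) = j*j = j²)
√(-26712 + (-72*(f(6, -1) - 72)/(-8085) - 11044/F(9))) = √(-26712 + (-72*(6 - 72)/(-8085) - 11044/(9²))) = √(-26712 + (-72*(-66)*(-1/8085) - 11044/81)) = √(-26712 + (4752*(-1/8085) - 11044*1/81)) = √(-26712 + (-144/245 - 11044/81)) = √(-26712 - 2717444/19845) = √(-532817084/19845) = 2*I*√666021355/315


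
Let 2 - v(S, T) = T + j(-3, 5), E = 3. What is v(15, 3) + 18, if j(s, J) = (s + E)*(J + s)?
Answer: 17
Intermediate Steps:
j(s, J) = (3 + s)*(J + s) (j(s, J) = (s + 3)*(J + s) = (3 + s)*(J + s))
v(S, T) = 2 - T (v(S, T) = 2 - (T + ((-3)² + 3*5 + 3*(-3) + 5*(-3))) = 2 - (T + (9 + 15 - 9 - 15)) = 2 - (T + 0) = 2 - T)
v(15, 3) + 18 = (2 - 1*3) + 18 = (2 - 3) + 18 = -1 + 18 = 17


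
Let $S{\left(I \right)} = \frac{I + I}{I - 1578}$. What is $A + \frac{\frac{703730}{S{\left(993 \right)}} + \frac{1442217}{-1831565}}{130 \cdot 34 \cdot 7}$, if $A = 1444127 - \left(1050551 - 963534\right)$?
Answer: $\frac{12727806083617462899}{9378656792050} \approx 1.3571 \cdot 10^{6}$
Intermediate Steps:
$S{\left(I \right)} = \frac{2 I}{-1578 + I}$
$A = 1357110$ ($A = 1444127 - 87017 = 1357110$)
$A + \frac{\frac{703730}{S{\left(993 \right)}} + \frac{1442217}{-1831565}}{130 \cdot 34 \cdot 7} = 1357110 + \frac{\frac{703730}{2 \cdot 993 \frac{1}{-1578 + 993}} + \frac{1442217}{-1831565}}{130 \cdot 34 \cdot 7} = 1357110 + \frac{\frac{703730}{2 \cdot 993 \frac{1}{-585}} + 1442217 \left(- \frac{1}{1831565}\right)}{4420 \cdot 7} = 1357110 + \frac{\frac{703730}{2 \cdot 993 \left(- \frac{1}{585}\right)} - \frac{1442217}{1831565}}{30940} = 1357110 + \left(\frac{703730}{- \frac{662}{195}} - \frac{1442217}{1831565}\right) \frac{1}{30940} = 1357110 + \left(703730 \left(- \frac{195}{662}\right) - \frac{1442217}{1831565}\right) \frac{1}{30940} = 1357110 + \left(- \frac{68613675}{331} - \frac{1442217}{1831565}\right) \frac{1}{30940} = 1357110 - \frac{62835441512601}{9378656792050} = \frac{12727806083617462899}{9378656792050}$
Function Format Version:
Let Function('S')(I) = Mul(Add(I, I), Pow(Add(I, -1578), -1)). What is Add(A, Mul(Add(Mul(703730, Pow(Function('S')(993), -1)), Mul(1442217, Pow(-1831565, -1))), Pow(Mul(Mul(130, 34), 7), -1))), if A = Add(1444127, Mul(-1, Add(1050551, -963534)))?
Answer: Rational(12727806083617462899, 9378656792050) ≈ 1.3571e+6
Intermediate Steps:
Function('S')(I) = Mul(2, I, Pow(Add(-1578, I), -1)) (Function('S')(I) = Mul(Mul(2, I), Pow(Add(-1578, I), -1)) = Mul(2, I, Pow(Add(-1578, I), -1)))
A = 1357110 (A = Add(1444127, Mul(-1, 87017)) = Add(1444127, -87017) = 1357110)
Add(A, Mul(Add(Mul(703730, Pow(Function('S')(993), -1)), Mul(1442217, Pow(-1831565, -1))), Pow(Mul(Mul(130, 34), 7), -1))) = Add(1357110, Mul(Add(Mul(703730, Pow(Mul(2, 993, Pow(Add(-1578, 993), -1)), -1)), Mul(1442217, Pow(-1831565, -1))), Pow(Mul(Mul(130, 34), 7), -1))) = Add(1357110, Mul(Add(Mul(703730, Pow(Mul(2, 993, Pow(-585, -1)), -1)), Mul(1442217, Rational(-1, 1831565))), Pow(Mul(4420, 7), -1))) = Add(1357110, Mul(Add(Mul(703730, Pow(Mul(2, 993, Rational(-1, 585)), -1)), Rational(-1442217, 1831565)), Pow(30940, -1))) = Add(1357110, Mul(Add(Mul(703730, Pow(Rational(-662, 195), -1)), Rational(-1442217, 1831565)), Rational(1, 30940))) = Add(1357110, Mul(Add(Mul(703730, Rational(-195, 662)), Rational(-1442217, 1831565)), Rational(1, 30940))) = Add(1357110, Mul(Add(Rational(-68613675, 331), Rational(-1442217, 1831565)), Rational(1, 30940))) = Add(1357110, Mul(Rational(-125670883025202, 606248015), Rational(1, 30940))) = Add(1357110, Rational(-62835441512601, 9378656792050)) = Rational(12727806083617462899, 9378656792050)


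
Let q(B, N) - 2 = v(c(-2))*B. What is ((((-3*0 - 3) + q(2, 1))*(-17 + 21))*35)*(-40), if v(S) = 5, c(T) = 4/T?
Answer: -50400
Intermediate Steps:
q(B, N) = 2 + 5*B
((((-3*0 - 3) + q(2, 1))*(-17 + 21))*35)*(-40) = ((((-3*0 - 3) + (2 + 5*2))*(-17 + 21))*35)*(-40) = ((((0 - 3) + (2 + 10))*4)*35)*(-40) = (((-3 + 12)*4)*35)*(-40) = ((9*4)*35)*(-40) = (36*35)*(-40) = 1260*(-40) = -50400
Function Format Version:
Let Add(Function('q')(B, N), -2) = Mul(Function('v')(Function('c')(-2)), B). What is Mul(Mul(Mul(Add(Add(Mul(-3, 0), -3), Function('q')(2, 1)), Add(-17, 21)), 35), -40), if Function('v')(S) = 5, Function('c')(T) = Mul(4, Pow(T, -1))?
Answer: -50400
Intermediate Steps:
Function('q')(B, N) = Add(2, Mul(5, B))
Mul(Mul(Mul(Add(Add(Mul(-3, 0), -3), Function('q')(2, 1)), Add(-17, 21)), 35), -40) = Mul(Mul(Mul(Add(Add(Mul(-3, 0), -3), Add(2, Mul(5, 2))), Add(-17, 21)), 35), -40) = Mul(Mul(Mul(Add(Add(0, -3), Add(2, 10)), 4), 35), -40) = Mul(Mul(Mul(Add(-3, 12), 4), 35), -40) = Mul(Mul(Mul(9, 4), 35), -40) = Mul(Mul(36, 35), -40) = Mul(1260, -40) = -50400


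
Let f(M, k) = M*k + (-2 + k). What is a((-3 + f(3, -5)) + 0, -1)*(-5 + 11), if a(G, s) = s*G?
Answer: 150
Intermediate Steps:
f(M, k) = -2 + k + M*k
a(G, s) = G*s
a((-3 + f(3, -5)) + 0, -1)*(-5 + 11) = (((-3 + (-2 - 5 + 3*(-5))) + 0)*(-1))*(-5 + 11) = (((-3 + (-2 - 5 - 15)) + 0)*(-1))*6 = (((-3 - 22) + 0)*(-1))*6 = ((-25 + 0)*(-1))*6 = -25*(-1)*6 = 25*6 = 150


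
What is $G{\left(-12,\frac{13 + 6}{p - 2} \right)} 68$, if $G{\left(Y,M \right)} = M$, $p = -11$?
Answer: $- \frac{1292}{13} \approx -99.385$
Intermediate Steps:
$G{\left(-12,\frac{13 + 6}{p - 2} \right)} 68 = \frac{13 + 6}{-11 - 2} \cdot 68 = \frac{19}{-13} \cdot 68 = 19 \left(- \frac{1}{13}\right) 68 = \left(- \frac{19}{13}\right) 68 = - \frac{1292}{13}$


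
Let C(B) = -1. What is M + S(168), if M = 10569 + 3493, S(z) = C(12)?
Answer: 14061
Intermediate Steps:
S(z) = -1
M = 14062
M + S(168) = 14062 - 1 = 14061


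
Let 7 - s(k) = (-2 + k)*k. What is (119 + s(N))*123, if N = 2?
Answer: 15498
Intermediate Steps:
s(k) = 7 - k*(-2 + k) (s(k) = 7 - (-2 + k)*k = 7 - k*(-2 + k))
(119 + s(N))*123 = (119 + (7 - 1*2**2 + 2*2))*123 = (119 + (7 - 1*4 + 4))*123 = (119 + (7 - 4 + 4))*123 = (119 + 7)*123 = 126*123 = 15498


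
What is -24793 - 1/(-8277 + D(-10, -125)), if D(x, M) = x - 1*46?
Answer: -206600068/8333 ≈ -24793.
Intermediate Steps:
D(x, M) = -46 + x (D(x, M) = x - 46 = -46 + x)
-24793 - 1/(-8277 + D(-10, -125)) = -24793 - 1/(-8277 + (-46 - 10)) = -24793 - 1/(-8277 - 56) = -24793 - 1/(-8333) = -24793 - 1*(-1/8333) = -24793 + 1/8333 = -206600068/8333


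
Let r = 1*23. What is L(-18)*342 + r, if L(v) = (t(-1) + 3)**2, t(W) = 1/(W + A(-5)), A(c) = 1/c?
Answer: 3257/2 ≈ 1628.5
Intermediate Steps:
A(c) = 1/c
t(W) = 1/(-1/5 + W) (t(W) = 1/(W + 1/(-5)) = 1/(W - 1/5) = 1/(-1/5 + W))
L(v) = 169/36 (L(v) = (5/(-1 + 5*(-1)) + 3)**2 = (5/(-1 - 5) + 3)**2 = (5/(-6) + 3)**2 = (5*(-1/6) + 3)**2 = (-5/6 + 3)**2 = (13/6)**2 = 169/36)
r = 23
L(-18)*342 + r = (169/36)*342 + 23 = 3211/2 + 23 = 3257/2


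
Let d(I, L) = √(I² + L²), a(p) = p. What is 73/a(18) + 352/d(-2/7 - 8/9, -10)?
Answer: 73/18 + 5544*√100594/50297 ≈ 39.015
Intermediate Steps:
73/a(18) + 352/d(-2/7 - 8/9, -10) = 73/18 + 352/(√((-2/7 - 8/9)² + (-10)²)) = 73*(1/18) + 352/(√((-2*⅐ - 8*⅑)² + 100)) = 73/18 + 352/(√((-2/7 - 8/9)² + 100)) = 73/18 + 352/(√((-74/63)² + 100)) = 73/18 + 352/(√(5476/3969 + 100)) = 73/18 + 352/(√(402376/3969)) = 73/18 + 352/((2*√100594/63)) = 73/18 + 352*(63*√100594/201188) = 73/18 + 5544*√100594/50297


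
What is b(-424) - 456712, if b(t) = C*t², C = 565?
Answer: 101116728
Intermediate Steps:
b(t) = 565*t²
b(-424) - 456712 = 565*(-424)² - 456712 = 565*179776 - 456712 = 101573440 - 456712 = 101116728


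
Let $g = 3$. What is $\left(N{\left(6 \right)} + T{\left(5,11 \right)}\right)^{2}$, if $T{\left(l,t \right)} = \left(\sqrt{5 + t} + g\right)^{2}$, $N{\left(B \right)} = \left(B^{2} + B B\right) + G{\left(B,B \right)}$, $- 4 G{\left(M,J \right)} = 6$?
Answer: $\frac{57121}{4} \approx 14280.0$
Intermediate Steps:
$G{\left(M,J \right)} = - \frac{3}{2}$ ($G{\left(M,J \right)} = \left(- \frac{1}{4}\right) 6 = - \frac{3}{2}$)
$N{\left(B \right)} = - \frac{3}{2} + 2 B^{2}$ ($N{\left(B \right)} = \left(B^{2} + B B\right) - \frac{3}{2} = \left(B^{2} + B^{2}\right) - \frac{3}{2} = 2 B^{2} - \frac{3}{2} = - \frac{3}{2} + 2 B^{2}$)
$T{\left(l,t \right)} = \left(3 + \sqrt{5 + t}\right)^{2}$ ($T{\left(l,t \right)} = \left(\sqrt{5 + t} + 3\right)^{2} = \left(3 + \sqrt{5 + t}\right)^{2}$)
$\left(N{\left(6 \right)} + T{\left(5,11 \right)}\right)^{2} = \left(\left(- \frac{3}{2} + 2 \cdot 6^{2}\right) + \left(3 + \sqrt{5 + 11}\right)^{2}\right)^{2} = \left(\left(- \frac{3}{2} + 2 \cdot 36\right) + \left(3 + \sqrt{16}\right)^{2}\right)^{2} = \left(\left(- \frac{3}{2} + 72\right) + \left(3 + 4\right)^{2}\right)^{2} = \left(\frac{141}{2} + 7^{2}\right)^{2} = \left(\frac{141}{2} + 49\right)^{2} = \left(\frac{239}{2}\right)^{2} = \frac{57121}{4}$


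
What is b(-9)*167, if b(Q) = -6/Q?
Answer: 334/3 ≈ 111.33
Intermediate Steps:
b(-9)*167 = -6/(-9)*167 = -6*(-1/9)*167 = (2/3)*167 = 334/3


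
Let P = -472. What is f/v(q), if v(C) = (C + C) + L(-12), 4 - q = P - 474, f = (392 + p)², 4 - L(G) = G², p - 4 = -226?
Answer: 1445/88 ≈ 16.420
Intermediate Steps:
p = -222 (p = 4 - 226 = -222)
L(G) = 4 - G²
f = 28900 (f = (392 - 222)² = 170² = 28900)
q = 950 (q = 4 - (-472 - 474) = 4 - 1*(-946) = 4 + 946 = 950)
v(C) = -140 + 2*C (v(C) = (C + C) + (4 - 1*(-12)²) = 2*C + (4 - 1*144) = 2*C + (4 - 144) = 2*C - 140 = -140 + 2*C)
f/v(q) = 28900/(-140 + 2*950) = 28900/(-140 + 1900) = 28900/1760 = 28900*(1/1760) = 1445/88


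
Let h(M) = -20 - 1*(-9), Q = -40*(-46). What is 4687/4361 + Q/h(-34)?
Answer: -7972683/47971 ≈ -166.20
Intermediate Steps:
Q = 1840
h(M) = -11 (h(M) = -20 + 9 = -11)
4687/4361 + Q/h(-34) = 4687/4361 + 1840/(-11) = 4687*(1/4361) + 1840*(-1/11) = 4687/4361 - 1840/11 = -7972683/47971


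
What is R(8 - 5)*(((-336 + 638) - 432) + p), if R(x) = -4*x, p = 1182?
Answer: -12624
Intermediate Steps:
R(8 - 5)*(((-336 + 638) - 432) + p) = (-4*(8 - 5))*(((-336 + 638) - 432) + 1182) = (-4*3)*((302 - 432) + 1182) = -12*(-130 + 1182) = -12*1052 = -12624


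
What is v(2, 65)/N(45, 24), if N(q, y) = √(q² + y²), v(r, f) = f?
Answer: 65/51 ≈ 1.2745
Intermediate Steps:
v(2, 65)/N(45, 24) = 65/(√(45² + 24²)) = 65/(√(2025 + 576)) = 65/(√2601) = 65/51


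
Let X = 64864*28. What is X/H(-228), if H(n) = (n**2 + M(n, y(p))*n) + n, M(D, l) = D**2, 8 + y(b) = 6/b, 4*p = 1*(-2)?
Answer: -454048/2950149 ≈ -0.15391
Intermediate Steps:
p = -1/2 (p = (1*(-2))/4 = (1/4)*(-2) = -1/2 ≈ -0.50000)
y(b) = -8 + 6/b
X = 1816192
H(n) = n + n**2 + n**3 (H(n) = (n**2 + n**2*n) + n = (n**2 + n**3) + n = n + n**2 + n**3)
X/H(-228) = 1816192/((-228*(1 - 228 + (-228)**2))) = 1816192/((-228*(1 - 228 + 51984))) = 1816192/((-228*51757)) = 1816192/(-11800596) = 1816192*(-1/11800596) = -454048/2950149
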